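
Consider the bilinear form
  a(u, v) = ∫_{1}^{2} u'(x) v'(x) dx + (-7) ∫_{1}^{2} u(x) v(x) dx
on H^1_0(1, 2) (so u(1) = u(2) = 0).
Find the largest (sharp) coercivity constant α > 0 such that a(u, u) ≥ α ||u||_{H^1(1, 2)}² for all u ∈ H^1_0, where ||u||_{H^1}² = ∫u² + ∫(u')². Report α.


α = (-7 + π^2)/(1 + π^2)

Coercivity of a(·,·) on H^1_0(1, 2) means a(u, u) ≥ α ||u||_{H^1}² for every u ∈ H^1_0.
The interval has length L = 1, and Poincaré/coercivity depend only on L. Here a(u, u) = ∫(u')² + (-7)·∫u².
Here c = -7 < 0 with |c| < (π/L)² = π^2, so coercivity still holds. The condition a(u,u) ≥ α||u||_{H^1}² reads (1−α)∫(u')² ≥ (α−c)∫u². Any admissible α is ≤ 1 (rapidly oscillating u have ∫u²/∫(u')² → 0), and α = 1 would force 0 ≥ (1−c)∫u², impossible since c < 1; so 1−α > 0. By the sharp Poincaré inequality on H^1_0 of an interval of length L, ∫(u')² ≥ (π/L)²∫u² with equality for the first sine mode sin(π(x−x₀)/L) (x₀ the left endpoint), so the inequality holds for all u iff (1−α)(π/L)² ≥ α − c, i.e. α ≤ ((π/L)² + c)/((π/L)² + 1) = (1 + c(L/π)²)/(1 + (L/π)²). (Direct route, valid since c ≤ 0: Poincaré gives c∫u² ≥ c(L/π)²∫(u')², so a(u,u) ≥ (1 + c(L/π)²)∫(u')², while ||u||_{H^1}² ≤ (1 + (L/π)²)∫(u')²; dividing yields the same α.) With (π/L)² = π^2 and c = -7, the largest admissible constant is α = ((π/L)² + c)/((π/L)² + 1).
Simplifying, α = (-7 + π^2)/(1 + π^2).


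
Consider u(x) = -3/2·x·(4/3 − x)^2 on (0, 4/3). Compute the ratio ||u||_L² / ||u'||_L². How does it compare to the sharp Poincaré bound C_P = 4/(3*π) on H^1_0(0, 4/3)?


||u||_L² / ||u'||_L² = 2*sqrt(14)/21 < C_P = 4/(3*π).

u(x) = -3/2·x·(4/3 − x)^2, so u'(x) = (4 - 9*x)*(3*x - 4)/6.
u(x) = -3/2·x·(4/3 − x)^2 vanishes at x = 0 and x = 4/3, so u ∈ H^1_0(0, 4/3). Differentiate via the product rule and integrate the resulting polynomials term by term.
  ∫_0^4/3 u² dx = ∫_0^4/3 (9*x^6/4 - 12*x^5 + 24*x^4 - 64*x^3/3 + 64*x^2/9) dx. Term by term:
    ∫_0^4/3 9*x^6/4 dx = 4096/1701;  ∫_0^4/3 -12*x^5 dx = -8192/729;  ∫_0^4/3 24*x^4 dx = 8192/405;
    ∫_0^4/3 -64*x^3/3 dx = -4096/243;  ∫_0^4/3 64*x^2/9 dx = 4096/729.
  Sum: 4096/1701 − 8192/729 + 8192/405 − 4096/243 + 4096/729 = 4096/25515.
  ∫_0^4/3 (u')² dx = ∫_0^4/3 (81*x^4/4 - 72*x^3 + 88*x^2 - 128*x/3 + 64/9) dx. Term by term:
    ∫_0^4/3 81*x^4/4 dx = 256/15;  ∫_0^4/3 -72*x^3 dx = -512/9;  ∫_0^4/3 88*x^2 dx = 5632/81;
    ∫_0^4/3 -128*x/3 dx = -1024/27;  ∫_0^4/3 64/9 dx = 256/27.
  Sum: 256/15 − 512/9 + 5632/81 − 1024/27 + 256/27 = 512/405.
∫_0^4/3 u² dx = 4096/25515, so ||u||_L² = 64*sqrt(35)/945.
∫_0^4/3 (u')² dx = 512/405, so ||u'||_L² = 16*sqrt(10)/45.
Ratio ||u||_L² / ||u'||_L² = 2*sqrt(14)/21.
Sharp Poincaré constant on H^1_0(0, 4/3) is C_P = L/π = 4/(3*π), achieved by sin(3*π/4·x).
A polynomial bump cannot attain the sharp Poincaré constant (only the first sine eigenfunction does), so the ratio is strictly less than C_P, consistent with ||u||_L² ≤ C_P ||u'||_L².


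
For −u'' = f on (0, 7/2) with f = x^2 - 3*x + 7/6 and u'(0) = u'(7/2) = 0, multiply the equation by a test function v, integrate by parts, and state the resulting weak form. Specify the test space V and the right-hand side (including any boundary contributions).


V = H^1(0, 7/2) (no boundary constraint on v; u is determined up to an additive constant); weak form: ∫_0^7/2 u'v' dx = ∫_0^7/2 (x^2 - 3*x + 7/6) v dx for all v ∈ V.

Multiply both sides by a test function v and integrate from 0 to 7/2:
  ∫_0^7/2 −u''(x) v(x) dx = ∫_0^7/2 f(x) v(x) dx.
Integrate the LHS by parts once:
  ∫_0^7/2 −u'' v dx = −[u'(x) v(x)]_0^7/2 + ∫_0^7/2 u'(x) v'(x) dx.
Thus ∫_0^7/2 u'(x) v'(x) dx = ∫_0^7/2 f(x) v(x) dx + [u'(x) v(x)]_0^7/2.
Choose V so that boundary terms are either known or forced to vanish.
u has homogeneous Neumann: u'(0) = u'(7/2) = 0. So [u' v]_0^7/2 = 0·v(7/2) − 0·v(0) = 0 for any v; take V = H^1(0, 7/2).
Weak formulation: find u (satisfying any essential BC) such that ∫_0^7/2 u'(x) v'(x) dx = ∫_0^7/2 f v dx for all v ∈ V (homogeneous Neumann, so boundary terms vanish).
Substituting f(x) = x^2 - 3*x + 7/6, the right-hand side is ∫_0^7/2 (x^2 - 3*x + 7/6) v dx.
Compatibility check (pure Neumann): taking v ≡ 1 ∈ V gives 0 = ∫_0^7/2 f dx + (0) − (0), i.e. ∫_0^7/2 f dx must equal u'(0) − u'(7/2) = 0. Indeed ∫_0^7/2 (x^2 - 3*x + 7/6) dx = 0, so the data are compatible. The solution is then unique only up to an additive constant (fix it e.g. by requiring ∫_0^7/2 u dx = 0).


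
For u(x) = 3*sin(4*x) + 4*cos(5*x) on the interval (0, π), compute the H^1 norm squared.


||u||_{H^1(0,π)}^2 = -1664/3 + 569*π/2

u'(x) = -20*sin(5*x) + 12*cos(4*x).
Expand u² and (u')² and integrate term by term on (0, π), using: for integers n ≥ 1, ∫_0^π sin²(nx) dx = ∫_0^π cos²(nx) dx = π/2; for n ≠ n', ∫_0^π sin(nx)sin(n'x) dx = ∫_0^π cos(nx)cos(n'x) dx = 0; and by product-to-sum, ∫_0^π sin(nx)cos(n'x) dx = ½∫_0^π [sin((n+n')x) + sin((n−n')x)] dx, which is 0 when n+n' is even and 2n/(n²−n'²) when n+n' is odd (it need not vanish on (0, π)).
  u² squared terms: (3)²·∫sin(4x)² dx = 9·π/2 = 9*π/2;  (4)²·∫cos(5x)² dx = 16·π/2 = 8*π.
  u² cross terms: 2·(3)·(4)·∫sin(4x)·cos(5x) dx = 24·(-8/9) = -64/3.
  So ∫_0^π u² dx = 9*π/2 + 8*π − 64/3 = -64/3 + 25*π/2.
  (u')² squared terms: (-20)²·∫sin(5x)² dx = 400·π/2 = 200*π;  (12)²·∫cos(4x)² dx = 144·π/2 = 72*π.
  (u')² cross terms: 2·(-20)·(12)·∫sin(5x)·cos(4x) dx = -480·(10/9) = -1600/3.
  So ∫_0^π (u')² dx = 200*π + 72*π − 1600/3 = -1600/3 + 272*π.
||u||_{H^1}^2 = (-64/3 + 25*π/2) + (-1600/3 + 272*π) = -1664/3 + 569*π/2.


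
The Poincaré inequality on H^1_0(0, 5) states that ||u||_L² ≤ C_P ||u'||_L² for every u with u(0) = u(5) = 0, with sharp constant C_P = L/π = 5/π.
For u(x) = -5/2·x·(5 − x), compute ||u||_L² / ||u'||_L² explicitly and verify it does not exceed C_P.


||u||_L² / ||u'||_L² = sqrt(10)/2 < C_P = 5/π.

u(x) = -5/2·x·(5 − x), so u'(x) = 5*x - 25/2.
u(x) = -5/2·x·(5 − x) vanishes at x = 0 and x = 5, so u ∈ H^1_0(0, 5). Differentiate via the product rule and integrate the resulting polynomials term by term.
  ∫_0^5 u² dx = ∫_0^5 (25*x^4/4 - 125*x^3/2 + 625*x^2/4) dx. Term by term:
    ∫_0^5 25*x^4/4 dx = 15625/4;  ∫_0^5 -125*x^3/2 dx = -78125/8;  ∫_0^5 625*x^2/4 dx = 78125/12.
  Sum: 15625/4 − 78125/8 + 78125/12 = 15625/24.
  ∫_0^5 (u')² dx = ∫_0^5 (25*x^2 - 125*x + 625/4) dx. Term by term:
    ∫_0^5 25*x^2 dx = 3125/3;  ∫_0^5 -125*x dx = -3125/2;  ∫_0^5 625/4 dx = 3125/4.
  Sum: 3125/3 − 3125/2 + 3125/4 = 3125/12.
∫_0^5 u² dx = 15625/24, so ||u||_L² = 125*sqrt(6)/12.
∫_0^5 (u')² dx = 3125/12, so ||u'||_L² = 25*sqrt(15)/6.
Ratio ||u||_L² / ||u'||_L² = sqrt(10)/2.
Sharp Poincaré constant on H^1_0(0, 5) is C_P = L/π = 5/π, achieved by sin(π/5·x).
A polynomial bump cannot attain the sharp Poincaré constant (only the first sine eigenfunction does), so the ratio is strictly less than C_P, consistent with ||u||_L² ≤ C_P ||u'||_L².


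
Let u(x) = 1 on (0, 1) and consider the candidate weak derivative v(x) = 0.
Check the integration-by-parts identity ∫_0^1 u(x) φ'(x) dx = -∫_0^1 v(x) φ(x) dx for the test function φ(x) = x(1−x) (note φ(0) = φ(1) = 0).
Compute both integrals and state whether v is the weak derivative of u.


LHS = 0, RHS = 0. Yes, v = u' weakly.

u(x) = 1, classical derivative u'(x) = 0.
φ(x) = x(1−x), so φ'(x) = 1 - 2*x.
Note φ(0) = φ(1) = 0, so the boundary term u·φ vanishes.
LHS = ∫_0^1 u(x) φ'(x) dx = ∫_0^1 (1 - 2*x) dx. Term by term:
  ∫_0^1 -2*x dx = -1;  ∫_0^1 1 dx = 1.
Sum: -1 + 1 = 0.
So LHS = 0.
∫_0^1 v(x) φ(x) dx = ∫_0^1 (0) dx. Term by term:
  ∫_0^1 0 dx = 0.
So RHS = -∫_0^1 v(x) φ(x) dx = 0.
LHS = RHS, so the identity holds for this test φ.
Moreover u is smooth here and v(x) = u'(x) = 0 pointwise, so the identity holds for every test function. Hence v is the weak derivative of u.


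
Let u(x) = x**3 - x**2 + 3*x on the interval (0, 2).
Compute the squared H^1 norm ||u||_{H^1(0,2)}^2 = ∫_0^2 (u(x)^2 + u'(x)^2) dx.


||u||_{H^1}^2 = 10922/105

The H^1 norm (squared) on an interval (0, L) is
  ||u||_{H^1}^2 = ∫_0^L u(x)^2 dx + ∫_0^L u'(x)^2 dx.
Compute u'(x) = 3*x**2 - 2*x + 3.
Then u(x)^2 = x**6 - 2*x**5 + 7*x**4 - 6*x**3 + 9*x**2 and u'(x)^2 = 9*x**4 - 12*x**3 + 22*x**2 - 12*x + 9.
Integrate each monomial from 0 to 2 using ∫_0^2 c·x^n dx = c·2^(n+1)/(n+1):
  ∫_0^2 u(x)^2 dx = ∫_0^2 (x^6 - 2*x^5 + 7*x^4 - 6*x^3 + 9*x^2) dx. Term by term:
    ∫_0^2 x^6 dx = 128/7;  ∫_0^2 -2*x^5 dx = -64/3;  ∫_0^2 7*x^4 dx = 224/5;
    ∫_0^2 -6*x^3 dx = -24;  ∫_0^2 9*x^2 dx = 24.
  Sum: 128/7 − 64/3 + 224/5 − 24 + 24 = 4384/105.
  ∫_0^2 u'(x)^2 dx = ∫_0^2 (9*x^4 - 12*x^3 + 22*x^2 - 12*x + 9) dx. Term by term:
    ∫_0^2 9*x^4 dx = 288/5;  ∫_0^2 -12*x^3 dx = -48;  ∫_0^2 22*x^2 dx = 176/3;
    ∫_0^2 -12*x dx = -24;  ∫_0^2 9 dx = 18.
  Sum: 288/5 − 48 + 176/3 − 24 + 18 = 934/15.
Adding: ||u||_{H^1}^2 = 4384/105 + 934/15 = 10922/105.


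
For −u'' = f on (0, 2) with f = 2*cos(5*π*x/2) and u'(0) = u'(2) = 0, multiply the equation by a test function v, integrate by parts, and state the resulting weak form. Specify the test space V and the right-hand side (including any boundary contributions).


V = H^1(0, 2) (no boundary constraint on v; u is determined up to an additive constant); weak form: ∫_0^2 u'v' dx = ∫_0^2 (2*cos(5*π*x/2)) v dx for all v ∈ V.

Multiply both sides by a test function v and integrate from 0 to 2:
  ∫_0^2 −u''(x) v(x) dx = ∫_0^2 f(x) v(x) dx.
Integrate the LHS by parts once:
  ∫_0^2 −u'' v dx = −[u'(x) v(x)]_0^2 + ∫_0^2 u'(x) v'(x) dx.
Thus ∫_0^2 u'(x) v'(x) dx = ∫_0^2 f(x) v(x) dx + [u'(x) v(x)]_0^2.
Choose V so that boundary terms are either known or forced to vanish.
u has homogeneous Neumann: u'(0) = u'(2) = 0. So [u' v]_0^2 = 0·v(2) − 0·v(0) = 0 for any v; take V = H^1(0, 2).
Weak formulation: find u (satisfying any essential BC) such that ∫_0^2 u'(x) v'(x) dx = ∫_0^2 f v dx for all v ∈ V (homogeneous Neumann, so boundary terms vanish).
Substituting f(x) = 2*cos(5*π*x/2), the right-hand side is ∫_0^2 (2*cos(5*π*x/2)) v dx.
Compatibility check (pure Neumann): taking v ≡ 1 ∈ V gives 0 = ∫_0^2 f dx + (0) − (0), i.e. ∫_0^2 f dx must equal u'(0) − u'(2) = 0. Indeed ∫_0^2 (2*cos(5*π*x/2)) dx = 0, so the data are compatible. The solution is then unique only up to an additive constant (fix it e.g. by requiring ∫_0^2 u dx = 0).


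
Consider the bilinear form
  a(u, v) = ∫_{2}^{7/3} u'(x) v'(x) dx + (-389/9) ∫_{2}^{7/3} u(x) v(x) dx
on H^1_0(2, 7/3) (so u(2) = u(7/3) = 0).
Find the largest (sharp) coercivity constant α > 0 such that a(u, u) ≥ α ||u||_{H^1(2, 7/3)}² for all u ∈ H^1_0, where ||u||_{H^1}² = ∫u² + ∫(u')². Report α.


α = (-389 + 81*π^2)/(9*(1 + 9*π^2))

Coercivity of a(·,·) on H^1_0(2, 7/3) means a(u, u) ≥ α ||u||_{H^1}² for every u ∈ H^1_0.
The interval has length L = 1/3, and Poincaré/coercivity depend only on L. Here a(u, u) = ∫(u')² + (-389/9)·∫u².
Here c = -389/9 < 0 with |c| < (π/L)² = 9*π^2, so coercivity still holds. The condition a(u,u) ≥ α||u||_{H^1}² reads (1−α)∫(u')² ≥ (α−c)∫u². Any admissible α is ≤ 1 (rapidly oscillating u have ∫u²/∫(u')² → 0), and α = 1 would force 0 ≥ (1−c)∫u², impossible since c < 1; so 1−α > 0. By the sharp Poincaré inequality on H^1_0 of an interval of length L, ∫(u')² ≥ (π/L)²∫u² with equality for the first sine mode sin(π(x−x₀)/L) (x₀ the left endpoint), so the inequality holds for all u iff (1−α)(π/L)² ≥ α − c, i.e. α ≤ ((π/L)² + c)/((π/L)² + 1) = (1 + c(L/π)²)/(1 + (L/π)²). (Direct route, valid since c ≤ 0: Poincaré gives c∫u² ≥ c(L/π)²∫(u')², so a(u,u) ≥ (1 + c(L/π)²)∫(u')², while ||u||_{H^1}² ≤ (1 + (L/π)²)∫(u')²; dividing yields the same α.) With (π/L)² = 9*π^2 and c = -389/9, the largest admissible constant is α = ((π/L)² + c)/((π/L)² + 1).
Simplifying, α = (-389 + 81*π^2)/(9*(1 + 9*π^2)).


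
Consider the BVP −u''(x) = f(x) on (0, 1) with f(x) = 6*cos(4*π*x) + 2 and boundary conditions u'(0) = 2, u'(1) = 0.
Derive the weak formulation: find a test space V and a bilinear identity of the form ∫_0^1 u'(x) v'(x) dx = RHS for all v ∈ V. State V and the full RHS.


V = H^1(0, 1) (v unrestricted at boundary; u is determined up to an additive constant); weak form: ∫_0^1 u'v' dx = ∫_0^1 (6*cos(4*π*x) + 2) v dx − 2·v(0) for all v ∈ V.

Multiply both sides by a test function v and integrate from 0 to 1:
  ∫_0^1 −u''(x) v(x) dx = ∫_0^1 f(x) v(x) dx.
Integrate the LHS by parts once:
  ∫_0^1 −u'' v dx = −[u'(x) v(x)]_0^1 + ∫_0^1 u'(x) v'(x) dx.
Thus ∫_0^1 u'(x) v'(x) dx = ∫_0^1 f(x) v(x) dx + [u'(x) v(x)]_0^1.
Choose V so that boundary terms are either known or forced to vanish.
u has inhomogeneous Neumann u'(0) = 2, u'(1) = 0. [u' v]_0^1 = (0)·v(1) − (2)·v(0) = − 2·v(0). Take V = H^1(0, 1); boundary term becomes part of RHS.
Weak formulation: find u (satisfying any essential BC) such that ∫_0^1 u'(x) v'(x) dx = ∫_0^1 f v dx − 2·v(0) for all v ∈ V (Neumann data are natural BCs: they enter the RHS as boundary terms).
Substituting f(x) = 6*cos(4*π*x) + 2, the right-hand side is ∫_0^1 (6*cos(4*π*x) + 2) v dx − 2·v(0).
Compatibility check (pure Neumann): taking v ≡ 1 ∈ V gives 0 = ∫_0^1 f dx + (0) − (2), i.e. ∫_0^1 f dx must equal u'(0) − u'(1) = 2. Indeed ∫_0^1 (6*cos(4*π*x) + 2) dx = 2, so the data are compatible. The solution is then unique only up to an additive constant (fix it e.g. by requiring ∫_0^1 u dx = 0).


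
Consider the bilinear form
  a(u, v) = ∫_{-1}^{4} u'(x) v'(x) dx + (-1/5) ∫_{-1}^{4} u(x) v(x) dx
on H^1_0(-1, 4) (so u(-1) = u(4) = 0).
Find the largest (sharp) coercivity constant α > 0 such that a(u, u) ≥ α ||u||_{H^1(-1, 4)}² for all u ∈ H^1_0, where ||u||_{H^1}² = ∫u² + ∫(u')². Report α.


α = (-5 + π^2)/(π^2 + 25)

Coercivity of a(·,·) on H^1_0(-1, 4) means a(u, u) ≥ α ||u||_{H^1}² for every u ∈ H^1_0.
The interval has length L = 5, and Poincaré/coercivity depend only on L. Here a(u, u) = ∫(u')² + (-1/5)·∫u².
Here c = -1/5 < 0 with |c| < (π/L)² = π^2/25, so coercivity still holds. The condition a(u,u) ≥ α||u||_{H^1}² reads (1−α)∫(u')² ≥ (α−c)∫u². Any admissible α is ≤ 1 (rapidly oscillating u have ∫u²/∫(u')² → 0), and α = 1 would force 0 ≥ (1−c)∫u², impossible since c < 1; so 1−α > 0. By the sharp Poincaré inequality on H^1_0 of an interval of length L, ∫(u')² ≥ (π/L)²∫u² with equality for the first sine mode sin(π(x−x₀)/L) (x₀ the left endpoint), so the inequality holds for all u iff (1−α)(π/L)² ≥ α − c, i.e. α ≤ ((π/L)² + c)/((π/L)² + 1) = (1 + c(L/π)²)/(1 + (L/π)²). (Direct route, valid since c ≤ 0: Poincaré gives c∫u² ≥ c(L/π)²∫(u')², so a(u,u) ≥ (1 + c(L/π)²)∫(u')², while ||u||_{H^1}² ≤ (1 + (L/π)²)∫(u')²; dividing yields the same α.) With (π/L)² = π^2/25 and c = -1/5, the largest admissible constant is α = ((π/L)² + c)/((π/L)² + 1).
Simplifying, α = (-5 + π^2)/(π^2 + 25).


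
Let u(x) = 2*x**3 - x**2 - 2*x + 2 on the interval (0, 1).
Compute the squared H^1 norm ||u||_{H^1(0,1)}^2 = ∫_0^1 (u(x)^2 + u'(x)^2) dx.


||u||_{H^1}^2 = 424/105

The H^1 norm (squared) on an interval (0, L) is
  ||u||_{H^1}^2 = ∫_0^L u(x)^2 dx + ∫_0^L u'(x)^2 dx.
Compute u'(x) = 6*x**2 - 2*x - 2.
Then u(x)^2 = 4*x**6 - 4*x**5 - 7*x**4 + 12*x**3 - 8*x + 4 and u'(x)^2 = 36*x**4 - 24*x**3 - 20*x**2 + 8*x + 4.
Integrate each monomial from 0 to 1 using ∫_0^1 c·x^n dx = c·1^(n+1)/(n+1):
  ∫_0^1 u(x)^2 dx = ∫_0^1 (4*x^6 - 4*x^5 - 7*x^4 + 12*x^3 - 8*x + 4) dx. Term by term:
    ∫_0^1 4*x^6 dx = 4/7;  ∫_0^1 -4*x^5 dx = -2/3;  ∫_0^1 -7*x^4 dx = -7/5;
    ∫_0^1 12*x^3 dx = 3;  ∫_0^1 -8*x dx = -4;  ∫_0^1 4 dx = 4.
  Sum: 4/7 − 2/3 − 7/5 + 3 − 4 + 4 = 158/105.
  ∫_0^1 u'(x)^2 dx = ∫_0^1 (36*x^4 - 24*x^3 - 20*x^2 + 8*x + 4) dx. Term by term:
    ∫_0^1 36*x^4 dx = 36/5;  ∫_0^1 -24*x^3 dx = -6;  ∫_0^1 -20*x^2 dx = -20/3;
    ∫_0^1 8*x dx = 4;  ∫_0^1 4 dx = 4.
  Sum: 36/5 − 6 − 20/3 + 4 + 4 = 38/15.
Adding: ||u||_{H^1}^2 = 158/105 + 38/15 = 424/105.


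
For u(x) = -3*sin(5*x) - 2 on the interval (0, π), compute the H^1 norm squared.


||u||_{H^1(0,π)}^2 = 24/5 + 121*π

u'(x) = -15*cos(5*x).
Expand u² and (u')² and integrate term by term on (0, π), using: for integers n ≥ 1, ∫_0^π sin²(nx) dx = ∫_0^π cos²(nx) dx = π/2; for n ≠ n', ∫_0^π sin(nx)sin(n'x) dx = ∫_0^π cos(nx)cos(n'x) dx = 0; and by product-to-sum, ∫_0^π sin(nx)cos(n'x) dx = ½∫_0^π [sin((n+n')x) + sin((n−n')x)] dx, which is 0 when n+n' is even and 2n/(n²−n'²) when n+n' is odd (it need not vanish on (0, π)). For the constant mode: ∫_0^π 1 dx = π, ∫_0^π cos(nx) dx = 0, ∫_0^π sin(nx) dx = (1−(−1)^n)/n.
  u² squared terms: (-2)²·∫1 dx = 4·π = 4*π;  (-3)²·∫sin(5x)² dx = 9·π/2 = 9*π/2.
  u² cross terms: 2·(-2)·(-3)·∫1·sin(5x) dx = 12·(2/5) = 24/5.
  So ∫_0^π u² dx = 4*π + 9*π/2 + 24/5 = 24/5 + 17*π/2.
  (u')² squared terms: (-15)²·∫cos(5x)² dx = 225·π/2 = 225*π/2.
  So ∫_0^π (u')² dx = 225*π/2.
||u||_{H^1}^2 = (24/5 + 17*π/2) + (225*π/2) = 24/5 + 121*π.


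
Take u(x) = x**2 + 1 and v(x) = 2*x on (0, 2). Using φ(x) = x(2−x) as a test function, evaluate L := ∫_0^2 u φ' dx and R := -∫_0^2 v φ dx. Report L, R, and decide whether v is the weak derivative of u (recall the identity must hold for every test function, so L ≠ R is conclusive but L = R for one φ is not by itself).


LHS = -8/3, RHS = -8/3. Yes, v = u' weakly.

u(x) = x**2 + 1, classical derivative u'(x) = 2*x.
φ(x) = x(2−x), so φ'(x) = 2 - 2*x.
Note φ(0) = φ(2) = 0, so the boundary term u·φ vanishes.
LHS = ∫_0^2 u(x) φ'(x) dx = ∫_0^2 (-2*x^3 + 2*x^2 - 2*x + 2) dx. Term by term:
  ∫_0^2 -2*x^3 dx = -8;  ∫_0^2 2*x^2 dx = 16/3;  ∫_0^2 -2*x dx = -4;
  ∫_0^2 2 dx = 4.
Sum: -8 + 16/3 − 4 + 4 = -8/3.
So LHS = -8/3.
∫_0^2 v(x) φ(x) dx = ∫_0^2 (-2*x^3 + 4*x^2) dx. Term by term:
  ∫_0^2 -2*x^3 dx = -8;  ∫_0^2 4*x^2 dx = 32/3.
Sum: -8 + 32/3 = 8/3.
So RHS = -∫_0^2 v(x) φ(x) dx = -8/3.
LHS = RHS, so the identity holds for this test φ.
Moreover u is smooth here and v(x) = u'(x) = 2*x pointwise, so the identity holds for every test function. Hence v is the weak derivative of u.


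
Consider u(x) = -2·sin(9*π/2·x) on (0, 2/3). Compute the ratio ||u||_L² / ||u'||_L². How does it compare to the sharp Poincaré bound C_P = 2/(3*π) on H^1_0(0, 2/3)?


||u||_L² / ||u'||_L² = 2/(9*π) < C_P = 2/(3*π).

u(x) = -2·sin(9*π/2·x), so u'(x) = -9*π*cos(9*π*x/2).
Writing u(x) = A·sin(kπx/L) with A = -2 and k = 3, use ∫_0^L sin²(kπx/L) dx = L/2 and ∫_0^L cos²(kπx/L) dx = L/2.
u² = 4·sin²(9*π/2·x) and (u')² = 81*π^2·cos²(9*π/2·x), and each of sin², cos² integrates to L/2 = 1/3 over (0, 2/3).
∫_0^2/3 u² dx = 4/3, so ||u||_L² = 2*sqrt(3)/3.
∫_0^2/3 (u')² dx = 27*π^2, so ||u'||_L² = 3*sqrt(3)*π.
Ratio ||u||_L² / ||u'||_L² = 2/(9*π).
Sharp Poincaré constant on H^1_0(0, 2/3) is C_P = L/π = 2/(3*π), achieved by sin(3*π/2·x).
This is the k = 3 harmonic; the ratio L/(kπ) is strictly less than C_P = L/π, consistent with the sharp inequality ||u||_L² ≤ C_P ||u'||_L².


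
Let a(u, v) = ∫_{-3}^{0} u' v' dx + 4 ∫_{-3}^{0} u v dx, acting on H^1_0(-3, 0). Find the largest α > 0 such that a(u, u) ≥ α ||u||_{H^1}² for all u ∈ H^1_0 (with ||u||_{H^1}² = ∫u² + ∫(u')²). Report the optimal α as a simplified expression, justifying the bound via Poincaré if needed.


α = 1

Coercivity of a(·,·) on H^1_0(-3, 0) means a(u, u) ≥ α ||u||_{H^1}² for every u ∈ H^1_0.
The interval has length L = 3, and Poincaré/coercivity depend only on L. Here a(u, u) = ∫(u')² + (4)·∫u².
Here c = 4 ≥ 1, so a(u,u) = ∫(u')² + c∫u² ≥ ∫(u')² + ∫u² = ||u||_{H^1}², i.e. α = 1 works. No larger α is possible: a(u,u) ≥ α||u||_{H^1}² means (1−α)∫(u')² ≥ (α−c)∫u², and for the modes u_n = sin(nπ(x−x₀)/L) (x₀ the left endpoint) one has ∫u_n²/∫(u_n')² = (L/(nπ))² → 0, so a(u_n,u_n)/||u_n||_{H^1}² → 1. Hence the optimal constant is α = 1.
Therefore α = 1.


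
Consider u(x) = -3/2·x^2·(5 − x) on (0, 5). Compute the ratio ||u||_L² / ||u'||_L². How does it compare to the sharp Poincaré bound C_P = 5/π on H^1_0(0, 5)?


||u||_L² / ||u'||_L² = 5*sqrt(14)/14 < C_P = 5/π.

u(x) = -3/2·x^2·(5 − x), so u'(x) = 3*x*(3*x - 10)/2.
u(x) = -3/2·x^2·(5 − x) vanishes at x = 0 and x = 5, so u ∈ H^1_0(0, 5). Differentiate via the product rule and integrate the resulting polynomials term by term.
  ∫_0^5 u² dx = ∫_0^5 (9*x^6/4 - 45*x^5/2 + 225*x^4/4) dx. Term by term:
    ∫_0^5 9*x^6/4 dx = 703125/28;  ∫_0^5 -45*x^5/2 dx = -234375/4;  ∫_0^5 225*x^4/4 dx = 140625/4.
  Sum: 703125/28 − 234375/4 + 140625/4 = 46875/28.
  ∫_0^5 (u')² dx = ∫_0^5 (81*x^4/4 - 135*x^3 + 225*x^2) dx. Term by term:
    ∫_0^5 81*x^4/4 dx = 50625/4;  ∫_0^5 -135*x^3 dx = -84375/4;  ∫_0^5 225*x^2 dx = 9375.
  Sum: 50625/4 − 84375/4 + 9375 = 1875/2.
∫_0^5 u² dx = 46875/28, so ||u||_L² = 125*sqrt(21)/14.
∫_0^5 (u')² dx = 1875/2, so ||u'||_L² = 25*sqrt(6)/2.
Ratio ||u||_L² / ||u'||_L² = 5*sqrt(14)/14.
Sharp Poincaré constant on H^1_0(0, 5) is C_P = L/π = 5/π, achieved by sin(π/5·x).
A polynomial bump cannot attain the sharp Poincaré constant (only the first sine eigenfunction does), so the ratio is strictly less than C_P, consistent with ||u||_L² ≤ C_P ||u'||_L².


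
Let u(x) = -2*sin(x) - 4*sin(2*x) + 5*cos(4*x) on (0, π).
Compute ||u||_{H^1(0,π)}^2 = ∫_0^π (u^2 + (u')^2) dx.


||u||_{H^1(0,π)}^2 = 136/3 + 513*π/2

u'(x) = -20*sin(4*x) - 2*cos(x) - 8*cos(2*x).
Expand u² and (u')² and integrate term by term on (0, π), using: for integers n ≥ 1, ∫_0^π sin²(nx) dx = ∫_0^π cos²(nx) dx = π/2; for n ≠ n', ∫_0^π sin(nx)sin(n'x) dx = ∫_0^π cos(nx)cos(n'x) dx = 0; and by product-to-sum, ∫_0^π sin(nx)cos(n'x) dx = ½∫_0^π [sin((n+n')x) + sin((n−n')x)] dx, which is 0 when n+n' is even and 2n/(n²−n'²) when n+n' is odd (it need not vanish on (0, π)).
  u² squared terms: (-4)²·∫sin(2x)² dx = 16·π/2 = 8*π;  (-2)²·∫sin(x)² dx = 4·π/2 = 2*π;  (5)²·∫cos(4x)² dx = 25·π/2 = 25*π/2.
  u² cross terms: 2·(-4)·(-2)·∫sin(2x)·sin(x) dx = 16·(0) = 0;  2·(-4)·(5)·∫sin(2x)·cos(4x) dx = -40·(0) = 0;  2·(-2)·(5)·∫sin(x)·cos(4x) dx = -20·(-2/15) = 8/3.
  So ∫_0^π u² dx = 8*π + 2*π + 25*π/2 + 0 + 0 + 8/3 = 8/3 + 45*π/2.
  (u')² squared terms: (-20)²·∫sin(4x)² dx = 400·π/2 = 200*π;  (-8)²·∫cos(2x)² dx = 64·π/2 = 32*π;  (-2)²·∫cos(x)² dx = 4·π/2 = 2*π.
  (u')² cross terms: 2·(-20)·(-8)·∫sin(4x)·cos(2x) dx = 320·(0) = 0;  2·(-20)·(-2)·∫sin(4x)·cos(x) dx = 80·(8/15) = 128/3;  2·(-8)·(-2)·∫cos(2x)·cos(x) dx = 32·(0) = 0.
  So ∫_0^π (u')² dx = 200*π + 32*π + 2*π + 0 + 128/3 + 0 = 128/3 + 234*π.
||u||_{H^1}^2 = (8/3 + 45*π/2) + (128/3 + 234*π) = 136/3 + 513*π/2.


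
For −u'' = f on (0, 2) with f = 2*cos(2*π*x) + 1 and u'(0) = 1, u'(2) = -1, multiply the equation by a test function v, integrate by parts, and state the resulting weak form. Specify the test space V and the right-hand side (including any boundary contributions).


V = H^1(0, 2) (v unrestricted at boundary; u is determined up to an additive constant); weak form: ∫_0^2 u'v' dx = ∫_0^2 (2*cos(2*π*x) + 1) v dx − v(2) − v(0) for all v ∈ V.

Multiply both sides by a test function v and integrate from 0 to 2:
  ∫_0^2 −u''(x) v(x) dx = ∫_0^2 f(x) v(x) dx.
Integrate the LHS by parts once:
  ∫_0^2 −u'' v dx = −[u'(x) v(x)]_0^2 + ∫_0^2 u'(x) v'(x) dx.
Thus ∫_0^2 u'(x) v'(x) dx = ∫_0^2 f(x) v(x) dx + [u'(x) v(x)]_0^2.
Choose V so that boundary terms are either known or forced to vanish.
u has inhomogeneous Neumann u'(0) = 1, u'(2) = -1. [u' v]_0^2 = (-1)·v(2) − (1)·v(0) = − v(2) − v(0). Take V = H^1(0, 2); boundary term becomes part of RHS.
Weak formulation: find u (satisfying any essential BC) such that ∫_0^2 u'(x) v'(x) dx = ∫_0^2 f v dx − v(2) − v(0) for all v ∈ V (Neumann data are natural BCs: they enter the RHS as boundary terms).
Substituting f(x) = 2*cos(2*π*x) + 1, the right-hand side is ∫_0^2 (2*cos(2*π*x) + 1) v dx − v(2) − v(0).
Compatibility check (pure Neumann): taking v ≡ 1 ∈ V gives 0 = ∫_0^2 f dx + (-1) − (1), i.e. ∫_0^2 f dx must equal u'(0) − u'(2) = 2. Indeed ∫_0^2 (2*cos(2*π*x) + 1) dx = 2, so the data are compatible. The solution is then unique only up to an additive constant (fix it e.g. by requiring ∫_0^2 u dx = 0).


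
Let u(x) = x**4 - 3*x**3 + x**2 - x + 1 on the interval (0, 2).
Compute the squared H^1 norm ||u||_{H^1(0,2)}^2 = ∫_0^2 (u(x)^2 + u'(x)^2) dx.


||u||_{H^1}^2 = 10816/315

The H^1 norm (squared) on an interval (0, L) is
  ||u||_{H^1}^2 = ∫_0^L u(x)^2 dx + ∫_0^L u'(x)^2 dx.
Compute u'(x) = 4*x**3 - 9*x**2 + 2*x - 1.
Then u(x)^2 = x**8 - 6*x**7 + 11*x**6 - 8*x**5 + 9*x**4 - 8*x**3 + 3*x**2 - 2*x + 1 and u'(x)^2 = 16*x**6 - 72*x**5 + 97*x**4 - 44*x**3 + 22*x**2 - 4*x + 1.
Integrate each monomial from 0 to 2 using ∫_0^2 c·x^n dx = c·2^(n+1)/(n+1):
  ∫_0^2 u(x)^2 dx = ∫_0^2 (x^8 - 6*x^7 + 11*x^6 - 8*x^5 + 9*x^4 - 8*x^3 + 3*x^2 - 2*x + 1) dx. Term by term:
    ∫_0^2 x^8 dx = 512/9;  ∫_0^2 -6*x^7 dx = -192;  ∫_0^2 11*x^6 dx = 1408/7;
    ∫_0^2 -8*x^5 dx = -256/3;  ∫_0^2 9*x^4 dx = 288/5;  ∫_0^2 -8*x^3 dx = -32;
    ∫_0^2 3*x^2 dx = 8;  ∫_0^2 -2*x dx = -4;  ∫_0^2 1 dx = 2.
  Sum: 512/9 − 192 + 1408/7 − 256/3 + 288/5 − 32 + 8 − 4 + 2 = 3874/315.
  ∫_0^2 u'(x)^2 dx = ∫_0^2 (16*x^6 - 72*x^5 + 97*x^4 - 44*x^3 + 22*x^2 - 4*x + 1) dx. Term by term:
    ∫_0^2 16*x^6 dx = 2048/7;  ∫_0^2 -72*x^5 dx = -768;  ∫_0^2 97*x^4 dx = 3104/5;
    ∫_0^2 -44*x^3 dx = -176;  ∫_0^2 22*x^2 dx = 176/3;  ∫_0^2 -4*x dx = -8;
    ∫_0^2 1 dx = 2.
  Sum: 2048/7 − 768 + 3104/5 − 176 + 176/3 − 8 + 2 = 2314/105.
Adding: ||u||_{H^1}^2 = 3874/315 + 2314/105 = 10816/315.


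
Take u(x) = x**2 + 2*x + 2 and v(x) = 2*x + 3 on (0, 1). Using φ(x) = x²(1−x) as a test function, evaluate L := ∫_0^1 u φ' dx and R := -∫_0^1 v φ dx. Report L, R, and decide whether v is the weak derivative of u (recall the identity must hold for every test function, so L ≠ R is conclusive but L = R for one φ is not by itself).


LHS = -4/15, RHS = -7/20. No, v is not the weak derivative of u.

u(x) = x**2 + 2*x + 2, classical derivative u'(x) = 2*x + 2.
φ(x) = x²(1−x), so φ'(x) = x*(2 - 3*x).
Note φ(0) = φ(1) = 0, so the boundary term u·φ vanishes.
LHS = ∫_0^1 u(x) φ'(x) dx = ∫_0^1 (-3*x^4 - 4*x^3 - 2*x^2 + 4*x) dx. Term by term:
  ∫_0^1 -3*x^4 dx = -3/5;  ∫_0^1 -4*x^3 dx = -1;  ∫_0^1 -2*x^2 dx = -2/3;
  ∫_0^1 4*x dx = 2.
Sum: -3/5 − 1 − 2/3 + 2 = -4/15.
So LHS = -4/15.
∫_0^1 v(x) φ(x) dx = ∫_0^1 (-2*x^4 - x^3 + 3*x^2) dx. Term by term:
  ∫_0^1 -2*x^4 dx = -2/5;  ∫_0^1 -x^3 dx = -1/4;  ∫_0^1 3*x^2 dx = 1.
Sum: -2/5 − 1/4 + 1 = 7/20.
So RHS = -∫_0^1 v(x) φ(x) dx = -7/20.
LHS − RHS = 1/12 ≠ 0, so the identity fails.
(For a valid weak derivative the identity must hold for EVERY test function, in particular this one. The failure shows v is NOT the weak derivative of u.)
Correct weak derivative would be u'(x) = 2*x + 2.


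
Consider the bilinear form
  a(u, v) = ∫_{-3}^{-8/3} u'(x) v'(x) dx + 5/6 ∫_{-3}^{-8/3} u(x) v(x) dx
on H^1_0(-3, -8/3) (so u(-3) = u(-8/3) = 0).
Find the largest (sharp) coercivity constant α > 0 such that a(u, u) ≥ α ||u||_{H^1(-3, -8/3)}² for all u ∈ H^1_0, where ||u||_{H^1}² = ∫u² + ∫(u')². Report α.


α = (5 + 54*π^2)/(6*(1 + 9*π^2))

Coercivity of a(·,·) on H^1_0(-3, -8/3) means a(u, u) ≥ α ||u||_{H^1}² for every u ∈ H^1_0.
The interval has length L = 1/3, and Poincaré/coercivity depend only on L. Here a(u, u) = ∫(u')² + (5/6)·∫u².
Here 0 < c = 5/6 < 1. The condition a(u,u) ≥ α||u||_{H^1}² reads (1−α)∫(u')² ≥ (α−c)∫u². Any admissible α is ≤ 1 (rapidly oscillating u have ∫u²/∫(u')² → 0), and α = 1 would force 0 ≥ (1−c)∫u², impossible since c < 1; so 1−α > 0. By the sharp Poincaré inequality on H^1_0 of an interval of length L, ∫(u')² ≥ (π/L)²∫u² with equality for the first sine mode sin(π(x−x₀)/L) (x₀ the left endpoint), so the inequality holds for all u iff (1−α)(π/L)² ≥ α − c, i.e. α ≤ ((π/L)² + c)/((π/L)² + 1) = (1 + c(L/π)²)/(1 + (L/π)²). With (π/L)² = 9*π^2 and c = 5/6, the largest admissible constant is α = ((π/L)² + c)/((π/L)² + 1).
Simplifying, α = (5 + 54*π^2)/(6*(1 + 9*π^2)).


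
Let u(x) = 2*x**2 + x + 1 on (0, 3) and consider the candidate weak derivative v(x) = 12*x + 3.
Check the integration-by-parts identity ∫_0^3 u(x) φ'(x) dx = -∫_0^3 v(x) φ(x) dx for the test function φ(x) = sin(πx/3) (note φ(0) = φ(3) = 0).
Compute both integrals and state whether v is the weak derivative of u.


LHS = -42/π, RHS = -126/π. No, v is not the weak derivative of u.

u(x) = 2*x**2 + x + 1, classical derivative u'(x) = 4*x + 1.
φ(x) = sin(πx/3), so φ'(x) = π*cos(π*x/3)/3.
Note φ(0) = φ(3) = 0, so the boundary term u·φ vanishes.
LHS = ∫_0^3 u(x) φ'(x) dx = ∫_0^3 (2*π*x^2*cos(π*x/3)/3 + π*x*cos(π*x/3)/3 + π*cos(π*x/3)/3) dx. Term by term:
  ∫_0^3 π*cos(π*x/3)/3 dx = 0;  ∫_0^3 π*x*cos(π*x/3)/3 dx = -6/π;  ∫_0^3 2*π*x^2*cos(π*x/3)/3 dx = -36/π.
Sum: 0 − 6/π − 36/π = -42/π.
So LHS = -42/π.
∫_0^3 v(x) φ(x) dx = ∫_0^3 (12*x*sin(π*x/3) + 3*sin(π*x/3)) dx. Term by term:
  ∫_0^3 3*sin(π*x/3) dx = 18/π;  ∫_0^3 12*x*sin(π*x/3) dx = 108/π.
Sum: 18/π + 108/π = 126/π.
So RHS = -∫_0^3 v(x) φ(x) dx = -126/π.
LHS − RHS = 84/π ≠ 0, so the identity fails.
(For a valid weak derivative the identity must hold for EVERY test function, in particular this one. The failure shows v is NOT the weak derivative of u.)
Correct weak derivative would be u'(x) = 4*x + 1.


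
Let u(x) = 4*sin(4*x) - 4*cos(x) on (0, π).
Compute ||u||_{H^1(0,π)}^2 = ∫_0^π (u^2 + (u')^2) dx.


||u||_{H^1(0,π)}^2 = -512/15 + 152*π

u'(x) = 4*sin(x) + 16*cos(4*x).
Expand u² and (u')² and integrate term by term on (0, π), using: for integers n ≥ 1, ∫_0^π sin²(nx) dx = ∫_0^π cos²(nx) dx = π/2; for n ≠ n', ∫_0^π sin(nx)sin(n'x) dx = ∫_0^π cos(nx)cos(n'x) dx = 0; and by product-to-sum, ∫_0^π sin(nx)cos(n'x) dx = ½∫_0^π [sin((n+n')x) + sin((n−n')x)] dx, which is 0 when n+n' is even and 2n/(n²−n'²) when n+n' is odd (it need not vanish on (0, π)).
  u² squared terms: (-4)²·∫cos(x)² dx = 16·π/2 = 8*π;  (4)²·∫sin(4x)² dx = 16·π/2 = 8*π.
  u² cross terms: 2·(-4)·(4)·∫cos(x)·sin(4x) dx = -32·(8/15) = -256/15.
  So ∫_0^π u² dx = 8*π + 8*π − 256/15 = -256/15 + 16*π.
  (u')² squared terms: (4)²·∫sin(x)² dx = 16·π/2 = 8*π;  (16)²·∫cos(4x)² dx = 256·π/2 = 128*π.
  (u')² cross terms: 2·(4)·(16)·∫sin(x)·cos(4x) dx = 128·(-2/15) = -256/15.
  So ∫_0^π (u')² dx = 8*π + 128*π − 256/15 = -256/15 + 136*π.
||u||_{H^1}^2 = (-256/15 + 16*π) + (-256/15 + 136*π) = -512/15 + 152*π.


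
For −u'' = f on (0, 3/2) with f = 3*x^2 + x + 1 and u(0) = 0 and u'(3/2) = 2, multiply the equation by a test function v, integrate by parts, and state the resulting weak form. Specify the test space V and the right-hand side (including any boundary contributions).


V = {v ∈ H^1(0, 3/2) : v(0) = 0} (test functions vanish at x = 0 where u is specified); weak form: ∫_0^3/2 u'v' dx = ∫_0^3/2 (3*x^2 + x + 1) v dx + 2·v(3/2) for all v ∈ V.

Multiply both sides by a test function v and integrate from 0 to 3/2:
  ∫_0^3/2 −u''(x) v(x) dx = ∫_0^3/2 f(x) v(x) dx.
Integrate the LHS by parts once:
  ∫_0^3/2 −u'' v dx = −[u'(x) v(x)]_0^3/2 + ∫_0^3/2 u'(x) v'(x) dx.
Thus ∫_0^3/2 u'(x) v'(x) dx = ∫_0^3/2 f(x) v(x) dx + [u'(x) v(x)]_0^3/2.
Choose V so that boundary terms are either known or forced to vanish.
Mixed BC: u(0) = 0 (Dirichlet) and u'(3/2) = 2 (Neumann). Define V = {v ∈ H^1(0, 3/2) : v(0) = 0}. Then [u' v]_0^3/2 = u'(3/2)·v(3/2) − u'(0)·0 = 2·v(3/2).
Weak formulation: find u (satisfying any essential BC) such that ∫_0^3/2 u'(x) v'(x) dx = ∫_0^3/2 f v dx + 2·v(3/2) for all v ∈ V (Dirichlet at 0 absorbed into V; Neumann datum at x = 3/2 contributes the boundary term).
Substituting f(x) = 3*x^2 + x + 1, the right-hand side is ∫_0^3/2 (3*x^2 + x + 1) v dx + 2·v(3/2).


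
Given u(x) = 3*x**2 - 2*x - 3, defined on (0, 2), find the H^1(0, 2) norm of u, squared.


||u||_{H^1}^2 = 1054/15

The H^1 norm (squared) on an interval (0, L) is
  ||u||_{H^1}^2 = ∫_0^L u(x)^2 dx + ∫_0^L u'(x)^2 dx.
Compute u'(x) = 6*x - 2.
Then u(x)^2 = 9*x**4 - 12*x**3 - 14*x**2 + 12*x + 9 and u'(x)^2 = 36*x**2 - 24*x + 4.
Integrate each monomial from 0 to 2 using ∫_0^2 c·x^n dx = c·2^(n+1)/(n+1):
  ∫_0^2 u(x)^2 dx = ∫_0^2 (9*x^4 - 12*x^3 - 14*x^2 + 12*x + 9) dx. Term by term:
    ∫_0^2 9*x^4 dx = 288/5;  ∫_0^2 -12*x^3 dx = -48;  ∫_0^2 -14*x^2 dx = -112/3;
    ∫_0^2 12*x dx = 24;  ∫_0^2 9 dx = 18.
  Sum: 288/5 − 48 − 112/3 + 24 + 18 = 214/15.
  ∫_0^2 u'(x)^2 dx = ∫_0^2 (36*x^2 - 24*x + 4) dx. Term by term:
    ∫_0^2 36*x^2 dx = 96;  ∫_0^2 -24*x dx = -48;  ∫_0^2 4 dx = 8.
  Sum: 96 − 48 + 8 = 56.
Adding: ||u||_{H^1}^2 = 214/15 + 56 = 1054/15.


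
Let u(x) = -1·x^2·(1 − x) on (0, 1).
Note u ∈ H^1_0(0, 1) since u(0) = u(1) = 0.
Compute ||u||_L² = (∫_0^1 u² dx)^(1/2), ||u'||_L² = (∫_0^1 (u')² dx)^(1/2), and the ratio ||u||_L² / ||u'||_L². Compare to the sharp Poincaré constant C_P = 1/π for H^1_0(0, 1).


||u||_L² / ||u'||_L² = sqrt(14)/14 < C_P = 1/π.

u(x) = -1·x^2·(1 − x), so u'(x) = x*(3*x - 2).
u(x) = -1·x^2·(1 − x) vanishes at x = 0 and x = 1, so u ∈ H^1_0(0, 1). Differentiate via the product rule and integrate the resulting polynomials term by term.
  ∫_0^1 u² dx = ∫_0^1 (x^6 - 2*x^5 + x^4) dx. Term by term:
    ∫_0^1 x^6 dx = 1/7;  ∫_0^1 -2*x^5 dx = -1/3;  ∫_0^1 x^4 dx = 1/5.
  Sum: 1/7 − 1/3 + 1/5 = 1/105.
  ∫_0^1 (u')² dx = ∫_0^1 (9*x^4 - 12*x^3 + 4*x^2) dx. Term by term:
    ∫_0^1 9*x^4 dx = 9/5;  ∫_0^1 -12*x^3 dx = -3;  ∫_0^1 4*x^2 dx = 4/3.
  Sum: 9/5 − 3 + 4/3 = 2/15.
∫_0^1 u² dx = 1/105, so ||u||_L² = sqrt(105)/105.
∫_0^1 (u')² dx = 2/15, so ||u'||_L² = sqrt(30)/15.
Ratio ||u||_L² / ||u'||_L² = sqrt(14)/14.
Sharp Poincaré constant on H^1_0(0, 1) is C_P = L/π = 1/π, achieved by sin(π·x).
A polynomial bump cannot attain the sharp Poincaré constant (only the first sine eigenfunction does), so the ratio is strictly less than C_P, consistent with ||u||_L² ≤ C_P ||u'||_L².


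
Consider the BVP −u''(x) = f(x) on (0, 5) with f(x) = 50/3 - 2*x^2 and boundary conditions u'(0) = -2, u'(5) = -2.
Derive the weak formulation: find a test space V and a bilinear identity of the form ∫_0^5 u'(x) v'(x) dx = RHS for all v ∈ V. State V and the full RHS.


V = H^1(0, 5) (v unrestricted at boundary; u is determined up to an additive constant); weak form: ∫_0^5 u'v' dx = ∫_0^5 (50/3 - 2*x^2) v dx − 2·v(5) + 2·v(0) for all v ∈ V.

Multiply both sides by a test function v and integrate from 0 to 5:
  ∫_0^5 −u''(x) v(x) dx = ∫_0^5 f(x) v(x) dx.
Integrate the LHS by parts once:
  ∫_0^5 −u'' v dx = −[u'(x) v(x)]_0^5 + ∫_0^5 u'(x) v'(x) dx.
Thus ∫_0^5 u'(x) v'(x) dx = ∫_0^5 f(x) v(x) dx + [u'(x) v(x)]_0^5.
Choose V so that boundary terms are either known or forced to vanish.
u has inhomogeneous Neumann u'(0) = -2, u'(5) = -2. [u' v]_0^5 = (-2)·v(5) − (-2)·v(0) = − 2·v(5) + 2·v(0). Take V = H^1(0, 5); boundary term becomes part of RHS.
Weak formulation: find u (satisfying any essential BC) such that ∫_0^5 u'(x) v'(x) dx = ∫_0^5 f v dx − 2·v(5) + 2·v(0) for all v ∈ V (Neumann data are natural BCs: they enter the RHS as boundary terms).
Substituting f(x) = 50/3 - 2*x^2, the right-hand side is ∫_0^5 (50/3 - 2*x^2) v dx − 2·v(5) + 2·v(0).
Compatibility check (pure Neumann): taking v ≡ 1 ∈ V gives 0 = ∫_0^5 f dx + (-2) − (-2), i.e. ∫_0^5 f dx must equal u'(0) − u'(5) = 0. Indeed ∫_0^5 (50/3 - 2*x^2) dx = 0, so the data are compatible. The solution is then unique only up to an additive constant (fix it e.g. by requiring ∫_0^5 u dx = 0).


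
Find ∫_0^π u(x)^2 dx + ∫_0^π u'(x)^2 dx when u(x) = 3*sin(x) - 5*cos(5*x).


||u||_{H^1(0,π)}^2 = 334*π

u'(x) = 25*sin(5*x) + 3*cos(x).
Expand u² and (u')² and integrate term by term on (0, π), using: for integers n ≥ 1, ∫_0^π sin²(nx) dx = ∫_0^π cos²(nx) dx = π/2; for n ≠ n', ∫_0^π sin(nx)sin(n'x) dx = ∫_0^π cos(nx)cos(n'x) dx = 0; and by product-to-sum, ∫_0^π sin(nx)cos(n'x) dx = ½∫_0^π [sin((n+n')x) + sin((n−n')x)] dx, which is 0 when n+n' is even and 2n/(n²−n'²) when n+n' is odd (it need not vanish on (0, π)).
  u² squared terms: (-5)²·∫cos(5x)² dx = 25·π/2 = 25*π/2;  (3)²·∫sin(x)² dx = 9·π/2 = 9*π/2.
  u² cross terms: 2·(-5)·(3)·∫cos(5x)·sin(x) dx = -30·(0) = 0.
  So ∫_0^π u² dx = 25*π/2 + 9*π/2 + 0 = 17*π.
  (u')² squared terms: (3)²·∫cos(x)² dx = 9·π/2 = 9*π/2;  (25)²·∫sin(5x)² dx = 625·π/2 = 625*π/2.
  (u')² cross terms: 2·(3)·(25)·∫cos(x)·sin(5x) dx = 150·(0) = 0.
  So ∫_0^π (u')² dx = 9*π/2 + 625*π/2 + 0 = 317*π.
||u||_{H^1}^2 = (17*π) + (317*π) = 334*π.


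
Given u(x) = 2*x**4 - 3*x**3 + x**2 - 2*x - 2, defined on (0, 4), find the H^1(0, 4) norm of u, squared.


||u||_{H^1}^2 = 5030048/45

The H^1 norm (squared) on an interval (0, L) is
  ||u||_{H^1}^2 = ∫_0^L u(x)^2 dx + ∫_0^L u'(x)^2 dx.
Compute u'(x) = 8*x**3 - 9*x**2 + 2*x - 2.
Then u(x)^2 = 4*x**8 - 12*x**7 + 13*x**6 - 14*x**5 + 5*x**4 + 8*x**3 + 8*x + 4 and u'(x)^2 = 64*x**6 - 144*x**5 + 113*x**4 - 68*x**3 + 40*x**2 - 8*x + 4.
Integrate each monomial from 0 to 4 using ∫_0^4 c·x^n dx = c·4^(n+1)/(n+1):
  ∫_0^4 u(x)^2 dx = ∫_0^4 (4*x^8 - 12*x^7 + 13*x^6 - 14*x^5 + 5*x^4 + 8*x^3 + 8*x + 4) dx. Term by term:
    ∫_0^4 4*x^8 dx = 1048576/9;  ∫_0^4 -12*x^7 dx = -98304;  ∫_0^4 13*x^6 dx = 212992/7;
    ∫_0^4 -14*x^5 dx = -28672/3;  ∫_0^4 5*x^4 dx = 1024;  ∫_0^4 8*x^3 dx = 512;
    ∫_0^4 8*x dx = 64;  ∫_0^4 4 dx = 16.
  Sum: 1048576/9 − 98304 + 212992/7 − 28672/3 + 1024 + 512 + 64 + 16 = 2563504/63.
  ∫_0^4 u'(x)^2 dx = ∫_0^4 (64*x^6 - 144*x^5 + 113*x^4 - 68*x^3 + 40*x^2 - 8*x + 4) dx. Term by term:
    ∫_0^4 64*x^6 dx = 1048576/7;  ∫_0^4 -144*x^5 dx = -98304;  ∫_0^4 113*x^4 dx = 115712/5;
    ∫_0^4 -68*x^3 dx = -4352;  ∫_0^4 40*x^2 dx = 2560/3;  ∫_0^4 -8*x dx = -64;
    ∫_0^4 4 dx = 16.
  Sum: 1048576/7 − 98304 + 115712/5 − 4352 + 2560/3 − 64 + 16 = 7464272/105.
Adding: ||u||_{H^1}^2 = 2563504/63 + 7464272/105 = 5030048/45.


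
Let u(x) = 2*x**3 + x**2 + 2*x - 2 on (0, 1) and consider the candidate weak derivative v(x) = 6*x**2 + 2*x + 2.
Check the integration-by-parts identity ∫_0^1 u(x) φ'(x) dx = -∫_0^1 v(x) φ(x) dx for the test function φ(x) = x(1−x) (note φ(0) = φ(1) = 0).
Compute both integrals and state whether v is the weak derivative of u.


LHS = -4/5, RHS = -4/5. Yes, v = u' weakly.

u(x) = 2*x**3 + x**2 + 2*x - 2, classical derivative u'(x) = 6*x**2 + 2*x + 2.
φ(x) = x(1−x), so φ'(x) = 1 - 2*x.
Note φ(0) = φ(1) = 0, so the boundary term u·φ vanishes.
LHS = ∫_0^1 u(x) φ'(x) dx = ∫_0^1 (-4*x^4 - 3*x^2 + 6*x - 2) dx. Term by term:
  ∫_0^1 -4*x^4 dx = -4/5;  ∫_0^1 -3*x^2 dx = -1;  ∫_0^1 6*x dx = 3;
  ∫_0^1 -2 dx = -2.
Sum: -4/5 − 1 + 3 − 2 = -4/5.
So LHS = -4/5.
∫_0^1 v(x) φ(x) dx = ∫_0^1 (-6*x^4 + 4*x^3 + 2*x) dx. Term by term:
  ∫_0^1 -6*x^4 dx = -6/5;  ∫_0^1 4*x^3 dx = 1;  ∫_0^1 2*x dx = 1.
Sum: -6/5 + 1 + 1 = 4/5.
So RHS = -∫_0^1 v(x) φ(x) dx = -4/5.
LHS = RHS, so the identity holds for this test φ.
Moreover u is smooth here and v(x) = u'(x) = 6*x**2 + 2*x + 2 pointwise, so the identity holds for every test function. Hence v is the weak derivative of u.
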